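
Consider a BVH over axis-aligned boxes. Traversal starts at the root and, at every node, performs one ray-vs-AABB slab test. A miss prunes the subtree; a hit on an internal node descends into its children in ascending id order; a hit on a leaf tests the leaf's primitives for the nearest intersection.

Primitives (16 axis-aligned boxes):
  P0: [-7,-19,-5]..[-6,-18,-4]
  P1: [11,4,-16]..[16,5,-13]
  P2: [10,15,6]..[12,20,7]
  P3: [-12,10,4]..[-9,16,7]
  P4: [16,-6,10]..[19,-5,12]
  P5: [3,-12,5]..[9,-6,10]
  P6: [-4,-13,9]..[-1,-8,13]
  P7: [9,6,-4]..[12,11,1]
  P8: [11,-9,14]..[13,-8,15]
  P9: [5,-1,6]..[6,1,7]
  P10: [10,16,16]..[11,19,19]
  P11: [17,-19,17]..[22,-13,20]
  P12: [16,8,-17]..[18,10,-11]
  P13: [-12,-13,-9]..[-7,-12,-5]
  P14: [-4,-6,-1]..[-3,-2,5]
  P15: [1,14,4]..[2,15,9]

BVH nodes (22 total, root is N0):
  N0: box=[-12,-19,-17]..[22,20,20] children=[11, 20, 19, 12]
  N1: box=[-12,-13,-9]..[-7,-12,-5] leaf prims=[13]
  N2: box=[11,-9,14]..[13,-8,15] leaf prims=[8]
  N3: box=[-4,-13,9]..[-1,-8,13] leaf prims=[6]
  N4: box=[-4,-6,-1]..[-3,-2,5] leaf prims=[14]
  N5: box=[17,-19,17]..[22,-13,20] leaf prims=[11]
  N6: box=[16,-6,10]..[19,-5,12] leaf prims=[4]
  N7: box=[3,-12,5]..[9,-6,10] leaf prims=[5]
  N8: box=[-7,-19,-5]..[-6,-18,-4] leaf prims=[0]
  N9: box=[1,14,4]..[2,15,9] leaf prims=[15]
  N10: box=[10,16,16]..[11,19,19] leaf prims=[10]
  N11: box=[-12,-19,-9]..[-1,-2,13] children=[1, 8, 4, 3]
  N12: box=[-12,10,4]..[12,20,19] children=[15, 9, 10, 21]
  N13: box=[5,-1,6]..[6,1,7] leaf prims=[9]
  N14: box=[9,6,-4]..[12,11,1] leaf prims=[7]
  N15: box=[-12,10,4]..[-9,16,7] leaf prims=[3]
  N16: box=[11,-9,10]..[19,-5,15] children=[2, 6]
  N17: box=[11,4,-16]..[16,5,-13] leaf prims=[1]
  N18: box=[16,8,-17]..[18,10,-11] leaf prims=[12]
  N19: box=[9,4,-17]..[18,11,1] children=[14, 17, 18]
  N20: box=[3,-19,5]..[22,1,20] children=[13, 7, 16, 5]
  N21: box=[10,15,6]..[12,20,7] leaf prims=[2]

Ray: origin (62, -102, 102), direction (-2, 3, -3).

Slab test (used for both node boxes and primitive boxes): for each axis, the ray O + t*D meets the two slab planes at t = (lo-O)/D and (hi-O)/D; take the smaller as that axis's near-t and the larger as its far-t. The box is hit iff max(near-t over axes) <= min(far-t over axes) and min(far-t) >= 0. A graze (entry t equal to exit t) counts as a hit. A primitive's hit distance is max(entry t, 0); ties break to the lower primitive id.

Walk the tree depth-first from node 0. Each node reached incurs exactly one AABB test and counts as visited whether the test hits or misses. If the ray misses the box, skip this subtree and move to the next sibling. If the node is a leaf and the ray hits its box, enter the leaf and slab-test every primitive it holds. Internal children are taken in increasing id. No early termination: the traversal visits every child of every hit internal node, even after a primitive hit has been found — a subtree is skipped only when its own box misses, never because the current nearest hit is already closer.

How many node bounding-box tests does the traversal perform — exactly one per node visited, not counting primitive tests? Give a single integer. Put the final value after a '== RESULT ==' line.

Walk:
N0 x:[20,37] y:[83/3,122/3] z:[82/3,119/3] -> hit [83/3,37], descend [11, 12, 19, 20]
  N11 x:[63/2,37] y:[83/3,100/3] z:[89/3,37] -> hit [63/2,100/3], descend [1, 3, 4, 8]
    N1 x:[69/2,37] y:[89/3,30] z:[107/3,37] -> miss, prune
    N3 x:[63/2,33] y:[89/3,94/3] z:[89/3,31] -> miss, prune
    N4 x:[65/2,33] y:[32,100/3] z:[97/3,103/3] -> hit [65/2,33] leaf, test {P14@t=65/2}
    N8 x:[34,69/2] y:[83/3,28] z:[106/3,107/3] -> miss, prune
  N12 x:[25,37] y:[112/3,122/3] z:[83/3,98/3] -> miss, prune
  N19 x:[22,53/2] y:[106/3,113/3] z:[101/3,119/3] -> miss, prune
  N20 x:[20,59/2] y:[83/3,103/3] z:[82/3,97/3] -> hit [83/3,59/2], descend [5, 7, 13, 16]
    N5 x:[20,45/2] y:[83/3,89/3] z:[82/3,85/3] -> miss, prune
    N7 x:[53/2,59/2] y:[30,32] z:[92/3,97/3] -> miss, prune
    N13 x:[28,57/2] y:[101/3,103/3] z:[95/3,32] -> miss, prune
    N16 x:[43/2,51/2] y:[31,97/3] z:[29,92/3] -> miss, prune

Visited [0, 11, 1, 3, 4, 8, 12, 19, 20, 5, 7, 13, 16]. Tests: 13 box, 1 leaf. Nearest: P14.

== RESULT ==
13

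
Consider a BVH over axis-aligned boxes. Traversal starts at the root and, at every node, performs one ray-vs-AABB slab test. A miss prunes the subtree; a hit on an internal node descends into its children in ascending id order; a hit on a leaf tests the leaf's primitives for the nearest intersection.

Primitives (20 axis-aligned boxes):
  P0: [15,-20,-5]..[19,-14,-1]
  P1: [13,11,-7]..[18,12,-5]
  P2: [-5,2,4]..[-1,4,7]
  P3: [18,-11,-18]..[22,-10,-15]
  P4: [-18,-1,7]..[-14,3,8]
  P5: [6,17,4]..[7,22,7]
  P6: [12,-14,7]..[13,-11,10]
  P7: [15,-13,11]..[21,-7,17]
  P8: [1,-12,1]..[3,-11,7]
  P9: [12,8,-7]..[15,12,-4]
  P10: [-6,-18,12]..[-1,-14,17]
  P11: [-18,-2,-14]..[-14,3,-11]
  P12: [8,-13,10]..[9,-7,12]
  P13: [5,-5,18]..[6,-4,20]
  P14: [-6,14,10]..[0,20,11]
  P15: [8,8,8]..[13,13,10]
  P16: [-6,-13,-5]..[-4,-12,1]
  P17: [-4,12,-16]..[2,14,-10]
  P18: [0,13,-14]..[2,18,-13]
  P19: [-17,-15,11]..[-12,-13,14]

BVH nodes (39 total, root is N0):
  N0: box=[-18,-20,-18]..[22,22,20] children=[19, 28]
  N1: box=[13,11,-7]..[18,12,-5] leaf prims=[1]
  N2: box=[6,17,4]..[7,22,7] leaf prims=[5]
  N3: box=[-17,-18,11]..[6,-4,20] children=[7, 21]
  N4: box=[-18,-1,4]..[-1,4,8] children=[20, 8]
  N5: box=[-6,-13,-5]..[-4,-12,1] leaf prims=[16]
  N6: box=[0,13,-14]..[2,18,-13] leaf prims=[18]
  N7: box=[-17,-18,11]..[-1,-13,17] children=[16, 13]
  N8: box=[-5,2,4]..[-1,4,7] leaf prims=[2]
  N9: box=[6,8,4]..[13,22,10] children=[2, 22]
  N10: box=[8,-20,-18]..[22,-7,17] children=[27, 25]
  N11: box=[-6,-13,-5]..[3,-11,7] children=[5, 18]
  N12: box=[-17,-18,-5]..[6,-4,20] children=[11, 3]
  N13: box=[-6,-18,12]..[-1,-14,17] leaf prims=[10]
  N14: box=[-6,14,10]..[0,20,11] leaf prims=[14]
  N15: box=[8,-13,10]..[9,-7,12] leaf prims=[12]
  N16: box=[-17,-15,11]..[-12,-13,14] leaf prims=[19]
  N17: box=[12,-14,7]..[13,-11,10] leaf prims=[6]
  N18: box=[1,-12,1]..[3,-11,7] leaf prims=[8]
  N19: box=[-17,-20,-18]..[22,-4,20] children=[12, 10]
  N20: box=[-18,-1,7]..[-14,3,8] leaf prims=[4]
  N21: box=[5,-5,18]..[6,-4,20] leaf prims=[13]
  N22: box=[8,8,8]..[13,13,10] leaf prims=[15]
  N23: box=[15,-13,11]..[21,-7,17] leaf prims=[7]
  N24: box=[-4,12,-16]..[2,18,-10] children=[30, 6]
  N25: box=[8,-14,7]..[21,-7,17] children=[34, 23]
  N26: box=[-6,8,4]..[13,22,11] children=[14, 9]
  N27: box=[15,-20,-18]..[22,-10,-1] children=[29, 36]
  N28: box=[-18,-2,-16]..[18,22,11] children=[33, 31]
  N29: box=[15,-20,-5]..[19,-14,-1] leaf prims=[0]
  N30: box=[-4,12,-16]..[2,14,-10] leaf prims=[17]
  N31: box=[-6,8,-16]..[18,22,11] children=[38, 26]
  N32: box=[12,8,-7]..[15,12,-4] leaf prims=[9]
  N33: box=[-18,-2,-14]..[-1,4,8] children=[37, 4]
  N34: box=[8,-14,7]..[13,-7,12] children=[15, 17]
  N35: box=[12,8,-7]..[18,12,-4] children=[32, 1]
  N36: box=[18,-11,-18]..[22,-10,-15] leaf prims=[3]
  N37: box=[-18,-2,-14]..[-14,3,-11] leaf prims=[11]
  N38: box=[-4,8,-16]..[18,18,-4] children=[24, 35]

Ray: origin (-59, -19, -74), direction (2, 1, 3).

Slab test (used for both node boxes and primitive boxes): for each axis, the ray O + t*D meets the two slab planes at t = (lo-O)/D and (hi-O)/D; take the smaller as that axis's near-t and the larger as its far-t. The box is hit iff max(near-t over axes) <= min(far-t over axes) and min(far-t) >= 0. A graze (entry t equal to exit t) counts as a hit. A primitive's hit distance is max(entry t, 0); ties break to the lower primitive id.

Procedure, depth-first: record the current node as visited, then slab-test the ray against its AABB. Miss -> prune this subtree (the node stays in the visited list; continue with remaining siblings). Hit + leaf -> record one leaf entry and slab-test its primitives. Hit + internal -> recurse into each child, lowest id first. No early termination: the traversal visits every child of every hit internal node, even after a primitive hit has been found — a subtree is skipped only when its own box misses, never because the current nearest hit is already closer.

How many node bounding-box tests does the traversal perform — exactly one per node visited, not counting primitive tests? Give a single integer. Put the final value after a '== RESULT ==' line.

Trace the traversal:
N0 x:[41/2,81/2] y:[-1,41] z:[56/3,94/3] -> hit [41/2,94/3], descend [19, 28]
  N19 x:[21,81/2] y:[-1,15] z:[56/3,94/3] -> miss, prune
  N28 x:[41/2,77/2] y:[17,41] z:[58/3,85/3] -> hit [41/2,85/3], descend [31, 33]
    N31 x:[53/2,77/2] y:[27,41] z:[58/3,85/3] -> hit [27,85/3], descend [26, 38]
      N26 x:[53/2,36] y:[27,41] z:[26,85/3] -> hit [27,85/3], descend [9, 14]
        N9 x:[65/2,36] y:[27,41] z:[26,28] -> miss, prune
        N14 x:[53/2,59/2] y:[33,39] z:[28,85/3] -> miss, prune
      N38 x:[55/2,77/2] y:[27,37] z:[58/3,70/3] -> miss, prune
    N33 x:[41/2,29] y:[17,23] z:[20,82/3] -> hit [41/2,23], descend [4, 37]
      N4 x:[41/2,29] y:[18,23] z:[26,82/3] -> miss, prune
      N37 x:[41/2,45/2] y:[17,22] z:[20,21] -> hit [41/2,21] leaf, test {P11@t=41/2}

Visited [0, 19, 28, 31, 26, 9, 14, 38, 33, 4, 37]. Tests: 11 box, 1 leaf. Nearest: P11.

== RESULT ==
11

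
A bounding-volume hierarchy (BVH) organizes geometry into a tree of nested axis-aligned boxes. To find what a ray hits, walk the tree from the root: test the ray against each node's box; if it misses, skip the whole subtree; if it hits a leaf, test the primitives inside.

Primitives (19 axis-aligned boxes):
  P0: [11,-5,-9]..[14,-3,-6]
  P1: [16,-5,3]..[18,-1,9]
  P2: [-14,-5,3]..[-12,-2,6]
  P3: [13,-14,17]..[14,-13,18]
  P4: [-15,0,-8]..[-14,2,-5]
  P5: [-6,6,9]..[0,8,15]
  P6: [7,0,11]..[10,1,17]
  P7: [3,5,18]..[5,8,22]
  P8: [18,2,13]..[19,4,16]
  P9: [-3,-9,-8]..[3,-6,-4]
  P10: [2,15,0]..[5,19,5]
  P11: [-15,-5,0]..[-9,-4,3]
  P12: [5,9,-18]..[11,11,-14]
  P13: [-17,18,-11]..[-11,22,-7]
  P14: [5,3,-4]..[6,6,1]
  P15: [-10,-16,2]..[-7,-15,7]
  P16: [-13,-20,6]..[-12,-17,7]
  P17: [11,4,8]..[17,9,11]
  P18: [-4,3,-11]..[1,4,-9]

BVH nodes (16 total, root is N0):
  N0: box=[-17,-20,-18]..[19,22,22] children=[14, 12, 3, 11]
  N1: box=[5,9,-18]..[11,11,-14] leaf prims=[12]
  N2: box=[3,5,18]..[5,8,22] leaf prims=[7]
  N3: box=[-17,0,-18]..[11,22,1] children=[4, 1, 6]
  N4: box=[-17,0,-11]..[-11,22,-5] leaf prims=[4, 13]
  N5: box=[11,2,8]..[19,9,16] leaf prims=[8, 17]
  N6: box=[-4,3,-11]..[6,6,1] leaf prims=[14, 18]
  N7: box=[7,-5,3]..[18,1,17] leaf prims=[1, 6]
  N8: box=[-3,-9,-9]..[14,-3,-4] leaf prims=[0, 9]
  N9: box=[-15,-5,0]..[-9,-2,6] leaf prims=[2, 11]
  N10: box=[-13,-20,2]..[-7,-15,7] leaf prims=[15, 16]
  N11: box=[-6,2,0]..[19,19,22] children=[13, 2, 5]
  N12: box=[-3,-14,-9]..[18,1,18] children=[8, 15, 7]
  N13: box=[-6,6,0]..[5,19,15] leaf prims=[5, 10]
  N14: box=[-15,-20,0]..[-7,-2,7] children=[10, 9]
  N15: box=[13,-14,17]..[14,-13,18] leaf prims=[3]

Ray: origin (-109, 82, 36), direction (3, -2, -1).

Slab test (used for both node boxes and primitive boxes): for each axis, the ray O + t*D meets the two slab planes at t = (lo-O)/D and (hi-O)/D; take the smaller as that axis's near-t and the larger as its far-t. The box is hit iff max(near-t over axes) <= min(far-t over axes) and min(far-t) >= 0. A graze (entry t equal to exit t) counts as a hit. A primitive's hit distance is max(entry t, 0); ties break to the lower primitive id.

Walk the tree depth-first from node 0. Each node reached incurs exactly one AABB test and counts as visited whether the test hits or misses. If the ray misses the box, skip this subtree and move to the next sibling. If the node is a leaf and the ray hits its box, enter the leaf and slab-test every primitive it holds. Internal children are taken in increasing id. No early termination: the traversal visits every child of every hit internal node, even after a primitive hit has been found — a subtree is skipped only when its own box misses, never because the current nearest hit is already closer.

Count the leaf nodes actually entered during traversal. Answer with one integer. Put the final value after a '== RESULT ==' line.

Trace the traversal:
N0 x:[92/3,128/3] y:[30,51] z:[14,54] -> hit [92/3,128/3], descend [3, 11, 12, 14]
  N3 x:[92/3,40] y:[30,41] z:[35,54] -> hit [35,40], descend [1, 4, 6]
    N1 x:[38,40] y:[71/2,73/2] z:[50,54] -> miss, prune
    N4 x:[92/3,98/3] y:[30,41] z:[41,47] -> miss, prune
    N6 x:[35,115/3] y:[38,79/2] z:[35,47] -> hit [38,115/3] leaf, test {P14@t=38, P18(miss)}
  N11 x:[103/3,128/3] y:[63/2,40] z:[14,36] -> hit [103/3,36], descend [2, 5, 13]
    N2 x:[112/3,38] y:[37,77/2] z:[14,18] -> miss, prune
    N5 x:[40,128/3] y:[73/2,40] z:[20,28] -> miss, prune
    N13 x:[103/3,38] y:[63/2,38] z:[21,36] -> hit [103/3,36] leaf, test {P5(miss), P10(miss)}
  N12 x:[106/3,127/3] y:[81/2,48] z:[18,45] -> hit [81/2,127/3], descend [7, 8, 15]
    N7 x:[116/3,127/3] y:[81/2,87/2] z:[19,33] -> miss, prune
    N8 x:[106/3,41] y:[85/2,91/2] z:[40,45] -> miss, prune
    N15 x:[122/3,41] y:[95/2,48] z:[18,19] -> miss, prune
  N14 x:[94/3,34] y:[42,51] z:[29,36] -> miss, prune

14 AABB tests over nodes [0, 3, 1, 4, 6, 11, 2, 5, 13, 12, 7, 8, 15, 14]; 2 leaves entered; closest P14.

== RESULT ==
2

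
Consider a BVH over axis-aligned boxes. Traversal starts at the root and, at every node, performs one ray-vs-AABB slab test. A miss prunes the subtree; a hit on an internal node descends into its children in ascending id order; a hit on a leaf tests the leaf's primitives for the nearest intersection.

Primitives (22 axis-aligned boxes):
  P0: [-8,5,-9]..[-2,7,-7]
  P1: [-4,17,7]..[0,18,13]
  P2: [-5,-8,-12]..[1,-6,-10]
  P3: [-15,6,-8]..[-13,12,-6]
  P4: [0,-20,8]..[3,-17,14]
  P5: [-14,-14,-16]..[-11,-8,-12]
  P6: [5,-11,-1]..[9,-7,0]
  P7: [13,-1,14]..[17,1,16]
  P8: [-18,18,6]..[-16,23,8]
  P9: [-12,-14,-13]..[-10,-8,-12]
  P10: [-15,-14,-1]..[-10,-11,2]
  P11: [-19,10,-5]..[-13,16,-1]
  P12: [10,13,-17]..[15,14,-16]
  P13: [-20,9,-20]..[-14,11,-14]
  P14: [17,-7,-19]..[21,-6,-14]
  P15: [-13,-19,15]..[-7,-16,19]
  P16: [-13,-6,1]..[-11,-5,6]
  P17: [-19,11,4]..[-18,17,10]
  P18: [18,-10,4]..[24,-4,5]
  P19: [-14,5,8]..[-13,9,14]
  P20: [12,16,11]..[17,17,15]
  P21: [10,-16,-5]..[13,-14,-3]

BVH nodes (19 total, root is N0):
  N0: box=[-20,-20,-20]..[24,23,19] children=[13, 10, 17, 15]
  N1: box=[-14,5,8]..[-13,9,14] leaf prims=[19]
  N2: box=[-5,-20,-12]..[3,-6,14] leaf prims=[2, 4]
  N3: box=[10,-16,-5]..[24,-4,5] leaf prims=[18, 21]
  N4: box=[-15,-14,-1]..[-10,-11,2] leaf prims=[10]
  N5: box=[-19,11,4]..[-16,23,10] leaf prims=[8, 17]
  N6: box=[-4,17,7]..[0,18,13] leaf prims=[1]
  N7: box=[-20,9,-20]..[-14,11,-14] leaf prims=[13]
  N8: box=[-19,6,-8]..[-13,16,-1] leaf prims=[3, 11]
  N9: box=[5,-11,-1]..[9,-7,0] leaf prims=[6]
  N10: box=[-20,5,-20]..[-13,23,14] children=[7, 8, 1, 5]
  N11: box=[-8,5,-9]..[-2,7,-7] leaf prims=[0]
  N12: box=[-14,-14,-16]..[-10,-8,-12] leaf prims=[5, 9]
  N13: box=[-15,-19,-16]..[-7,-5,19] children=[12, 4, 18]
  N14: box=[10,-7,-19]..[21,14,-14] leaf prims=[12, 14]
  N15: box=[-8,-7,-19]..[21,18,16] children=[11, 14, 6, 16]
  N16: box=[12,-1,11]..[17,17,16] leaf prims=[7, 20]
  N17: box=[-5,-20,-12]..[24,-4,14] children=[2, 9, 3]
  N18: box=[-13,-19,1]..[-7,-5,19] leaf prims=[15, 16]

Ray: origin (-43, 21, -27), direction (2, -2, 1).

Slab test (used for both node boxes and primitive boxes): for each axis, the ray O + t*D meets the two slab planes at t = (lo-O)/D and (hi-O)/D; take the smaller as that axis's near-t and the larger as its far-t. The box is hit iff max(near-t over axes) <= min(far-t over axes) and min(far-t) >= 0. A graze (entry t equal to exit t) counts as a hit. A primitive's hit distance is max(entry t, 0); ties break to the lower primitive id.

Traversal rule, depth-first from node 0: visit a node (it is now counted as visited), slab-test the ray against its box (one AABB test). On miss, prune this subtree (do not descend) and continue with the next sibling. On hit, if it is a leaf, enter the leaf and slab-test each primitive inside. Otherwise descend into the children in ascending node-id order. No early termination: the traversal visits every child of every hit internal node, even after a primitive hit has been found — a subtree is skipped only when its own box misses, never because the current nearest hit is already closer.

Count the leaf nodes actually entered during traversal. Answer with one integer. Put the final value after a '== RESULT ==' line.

Trace the traversal:
N0 x:[23/2,67/2] y:[-1,41/2] z:[7,46] -> hit [23/2,41/2], descend [10, 13, 15, 17]
  N10 x:[23/2,15] y:[-1,8] z:[7,41] -> miss, prune
  N13 x:[14,18] y:[13,20] z:[11,46] -> hit [14,18], descend [4, 12, 18]
    N4 x:[14,33/2] y:[16,35/2] z:[26,29] -> miss, prune
    N12 x:[29/2,33/2] y:[29/2,35/2] z:[11,15] -> hit [29/2,15] leaf, test {P5@t=29/2, P9(miss)}
    N18 x:[15,18] y:[13,20] z:[28,46] -> miss, prune
  N15 x:[35/2,32] y:[3/2,14] z:[8,43] -> miss, prune
  N17 x:[19,67/2] y:[25/2,41/2] z:[15,41] -> hit [19,41/2], descend [2, 3, 9]
    N2 x:[19,23] y:[27/2,41/2] z:[15,41] -> hit [19,41/2] leaf, test {P2(miss), P4(miss)}
    N3 x:[53/2,67/2] y:[25/2,37/2] z:[22,32] -> miss, prune
    N9 x:[24,26] y:[14,16] z:[26,27] -> miss, prune

Visited [0, 10, 13, 4, 12, 18, 15, 17, 2, 3, 9]. Tests: 11 box, 2 leaf. Nearest: P5.

== RESULT ==
2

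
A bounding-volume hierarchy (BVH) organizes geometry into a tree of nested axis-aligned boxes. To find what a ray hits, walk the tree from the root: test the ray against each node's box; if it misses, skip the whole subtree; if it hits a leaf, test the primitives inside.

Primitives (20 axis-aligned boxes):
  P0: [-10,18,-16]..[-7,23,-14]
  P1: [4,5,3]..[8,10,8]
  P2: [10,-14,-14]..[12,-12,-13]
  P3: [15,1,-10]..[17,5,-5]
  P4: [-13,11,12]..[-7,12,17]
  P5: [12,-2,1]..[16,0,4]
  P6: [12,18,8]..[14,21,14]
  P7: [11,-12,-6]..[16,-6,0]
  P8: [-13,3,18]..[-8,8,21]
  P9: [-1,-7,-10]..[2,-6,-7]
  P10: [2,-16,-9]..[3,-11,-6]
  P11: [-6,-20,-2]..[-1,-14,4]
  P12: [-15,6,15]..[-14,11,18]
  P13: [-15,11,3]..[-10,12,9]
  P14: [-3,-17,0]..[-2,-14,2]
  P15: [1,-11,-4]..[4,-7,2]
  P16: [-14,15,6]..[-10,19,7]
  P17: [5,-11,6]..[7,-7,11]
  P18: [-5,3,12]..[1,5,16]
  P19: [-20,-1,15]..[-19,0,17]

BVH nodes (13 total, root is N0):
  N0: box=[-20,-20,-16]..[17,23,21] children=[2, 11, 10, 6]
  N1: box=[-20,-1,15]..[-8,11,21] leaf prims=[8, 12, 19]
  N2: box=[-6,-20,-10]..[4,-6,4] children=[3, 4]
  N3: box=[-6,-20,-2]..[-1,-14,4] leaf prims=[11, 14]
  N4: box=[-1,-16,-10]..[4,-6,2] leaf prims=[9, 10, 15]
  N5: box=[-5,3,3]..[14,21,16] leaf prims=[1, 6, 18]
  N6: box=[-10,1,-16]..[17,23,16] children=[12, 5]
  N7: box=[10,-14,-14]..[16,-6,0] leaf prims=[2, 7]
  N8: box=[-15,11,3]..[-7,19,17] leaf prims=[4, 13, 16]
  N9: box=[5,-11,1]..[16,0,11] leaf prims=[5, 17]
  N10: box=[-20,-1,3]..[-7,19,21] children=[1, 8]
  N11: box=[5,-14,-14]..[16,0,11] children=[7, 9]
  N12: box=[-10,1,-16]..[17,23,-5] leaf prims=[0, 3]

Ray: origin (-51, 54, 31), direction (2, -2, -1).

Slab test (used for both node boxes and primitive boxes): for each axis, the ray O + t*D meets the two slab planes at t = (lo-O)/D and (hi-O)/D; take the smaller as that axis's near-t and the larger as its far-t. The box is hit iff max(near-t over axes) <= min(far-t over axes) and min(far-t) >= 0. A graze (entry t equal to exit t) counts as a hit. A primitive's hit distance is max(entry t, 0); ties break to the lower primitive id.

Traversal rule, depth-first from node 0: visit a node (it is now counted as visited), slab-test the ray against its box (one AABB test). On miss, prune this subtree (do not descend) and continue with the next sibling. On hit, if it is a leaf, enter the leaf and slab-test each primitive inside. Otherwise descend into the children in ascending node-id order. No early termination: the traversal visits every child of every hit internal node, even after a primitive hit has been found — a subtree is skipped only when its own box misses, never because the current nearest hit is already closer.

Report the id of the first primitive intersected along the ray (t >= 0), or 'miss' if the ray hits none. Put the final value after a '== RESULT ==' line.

Walk:
N0 x:[31/2,34] y:[31/2,37] z:[10,47] -> hit [31/2,34], descend [2, 6, 10, 11]
  N2 x:[45/2,55/2] y:[30,37] z:[27,41] -> miss, prune
  N6 x:[41/2,34] y:[31/2,53/2] z:[15,47] -> hit [41/2,53/2], descend [5, 12]
    N5 x:[23,65/2] y:[33/2,51/2] z:[15,28] -> hit [23,51/2] leaf, test {P1(miss), P6(miss), P18(miss)}
    N12 x:[41/2,34] y:[31/2,53/2] z:[36,47] -> miss, prune
  N10 x:[31/2,22] y:[35/2,55/2] z:[10,28] -> hit [35/2,22], descend [1, 8]
    N1 x:[31/2,43/2] y:[43/2,55/2] z:[10,16] -> miss, prune
    N8 x:[18,22] y:[35/2,43/2] z:[14,28] -> hit [18,43/2] leaf, test {P4(miss), P13(miss), P16(miss)}
  N11 x:[28,67/2] y:[27,34] z:[20,45] -> hit [28,67/2], descend [7, 9]
    N7 x:[61/2,67/2] y:[30,34] z:[31,45] -> hit [31,67/2] leaf, test {P2(miss), P7@t=31}
    N9 x:[28,67/2] y:[27,65/2] z:[20,30] -> hit [28,30] leaf, test {P5(miss), P17(miss)}

order=[0, 2, 6, 5, 12, 10, 1, 8, 11, 7, 9]  |boxes|=11  |leaves|=4  hit=P7

== RESULT ==
7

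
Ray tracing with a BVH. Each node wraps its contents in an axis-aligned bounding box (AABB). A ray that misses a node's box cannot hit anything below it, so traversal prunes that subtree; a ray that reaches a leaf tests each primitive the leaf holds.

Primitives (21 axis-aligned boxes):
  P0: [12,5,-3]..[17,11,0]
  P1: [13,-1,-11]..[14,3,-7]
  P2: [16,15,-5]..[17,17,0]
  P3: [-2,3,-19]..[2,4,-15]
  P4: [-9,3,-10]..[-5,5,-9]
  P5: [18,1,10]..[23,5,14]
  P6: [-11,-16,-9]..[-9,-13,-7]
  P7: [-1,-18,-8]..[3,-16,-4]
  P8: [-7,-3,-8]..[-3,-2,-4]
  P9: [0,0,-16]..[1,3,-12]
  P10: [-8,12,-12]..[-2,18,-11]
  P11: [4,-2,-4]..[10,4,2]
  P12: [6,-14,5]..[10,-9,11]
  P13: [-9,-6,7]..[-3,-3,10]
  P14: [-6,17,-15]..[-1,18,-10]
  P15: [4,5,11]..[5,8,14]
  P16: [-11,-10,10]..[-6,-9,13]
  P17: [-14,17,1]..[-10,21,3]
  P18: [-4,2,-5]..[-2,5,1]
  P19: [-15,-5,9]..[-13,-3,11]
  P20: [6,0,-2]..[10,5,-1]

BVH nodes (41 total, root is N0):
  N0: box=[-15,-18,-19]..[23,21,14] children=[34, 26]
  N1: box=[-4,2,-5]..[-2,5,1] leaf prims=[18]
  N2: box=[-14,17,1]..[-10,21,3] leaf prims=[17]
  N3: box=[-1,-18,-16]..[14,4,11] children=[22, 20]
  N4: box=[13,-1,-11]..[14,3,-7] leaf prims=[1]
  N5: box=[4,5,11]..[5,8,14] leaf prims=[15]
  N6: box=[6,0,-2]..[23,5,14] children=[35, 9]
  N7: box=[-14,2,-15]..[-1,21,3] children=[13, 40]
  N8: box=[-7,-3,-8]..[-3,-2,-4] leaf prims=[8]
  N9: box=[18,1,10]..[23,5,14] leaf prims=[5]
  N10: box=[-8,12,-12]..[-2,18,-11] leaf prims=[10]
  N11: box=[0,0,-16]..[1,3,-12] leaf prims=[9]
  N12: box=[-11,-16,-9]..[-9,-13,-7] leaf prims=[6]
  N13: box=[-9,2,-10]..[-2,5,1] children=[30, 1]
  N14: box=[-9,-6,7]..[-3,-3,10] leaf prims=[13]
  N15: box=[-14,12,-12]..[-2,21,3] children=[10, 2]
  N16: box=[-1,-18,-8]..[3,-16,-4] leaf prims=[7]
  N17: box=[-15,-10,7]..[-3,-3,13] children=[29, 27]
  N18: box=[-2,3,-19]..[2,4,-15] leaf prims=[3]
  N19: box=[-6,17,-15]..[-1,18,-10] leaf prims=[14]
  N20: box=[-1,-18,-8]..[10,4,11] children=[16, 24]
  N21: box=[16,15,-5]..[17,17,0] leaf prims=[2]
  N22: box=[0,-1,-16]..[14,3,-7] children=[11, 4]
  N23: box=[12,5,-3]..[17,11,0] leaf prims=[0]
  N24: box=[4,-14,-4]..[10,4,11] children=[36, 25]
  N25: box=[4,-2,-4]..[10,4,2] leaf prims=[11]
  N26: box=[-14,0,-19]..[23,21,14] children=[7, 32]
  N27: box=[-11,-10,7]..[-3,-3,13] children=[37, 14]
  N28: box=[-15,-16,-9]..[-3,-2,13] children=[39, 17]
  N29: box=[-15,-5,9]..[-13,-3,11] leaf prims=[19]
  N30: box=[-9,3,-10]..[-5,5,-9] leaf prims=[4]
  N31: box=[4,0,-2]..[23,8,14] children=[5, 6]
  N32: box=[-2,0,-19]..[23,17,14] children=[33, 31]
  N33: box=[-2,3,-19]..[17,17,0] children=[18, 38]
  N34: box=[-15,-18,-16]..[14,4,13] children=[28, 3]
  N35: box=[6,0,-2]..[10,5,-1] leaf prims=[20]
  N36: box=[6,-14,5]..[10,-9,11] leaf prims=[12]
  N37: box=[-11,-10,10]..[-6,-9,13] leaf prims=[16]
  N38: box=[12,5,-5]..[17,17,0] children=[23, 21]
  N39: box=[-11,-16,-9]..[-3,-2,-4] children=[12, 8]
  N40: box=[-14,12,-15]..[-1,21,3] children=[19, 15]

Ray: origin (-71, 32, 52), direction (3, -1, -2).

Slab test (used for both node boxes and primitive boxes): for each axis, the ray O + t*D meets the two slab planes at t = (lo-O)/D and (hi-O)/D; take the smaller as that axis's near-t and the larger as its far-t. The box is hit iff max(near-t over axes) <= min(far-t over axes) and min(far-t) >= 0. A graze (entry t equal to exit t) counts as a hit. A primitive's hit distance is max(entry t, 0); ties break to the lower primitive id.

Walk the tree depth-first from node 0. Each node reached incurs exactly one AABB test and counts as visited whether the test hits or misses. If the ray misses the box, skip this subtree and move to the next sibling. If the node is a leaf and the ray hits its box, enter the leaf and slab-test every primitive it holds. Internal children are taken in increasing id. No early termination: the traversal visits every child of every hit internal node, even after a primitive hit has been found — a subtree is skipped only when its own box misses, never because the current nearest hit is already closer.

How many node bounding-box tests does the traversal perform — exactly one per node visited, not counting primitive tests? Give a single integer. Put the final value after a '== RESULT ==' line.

Trace the traversal:
N0 x:[56/3,94/3] y:[11,50] z:[19,71/2] -> hit [19,94/3], descend [26, 34]
  N26 x:[19,94/3] y:[11,32] z:[19,71/2] -> hit [19,94/3], descend [7, 32]
    N7 x:[19,70/3] y:[11,30] z:[49/2,67/2] -> miss, prune
    N32 x:[23,94/3] y:[15,32] z:[19,71/2] -> hit [23,94/3], descend [31, 33]
      N31 x:[25,94/3] y:[24,32] z:[19,27] -> hit [25,27], descend [5, 6]
        N5 x:[25,76/3] y:[24,27] z:[19,41/2] -> miss, prune
        N6 x:[77/3,94/3] y:[27,32] z:[19,27] -> hit [27,27], descend [9, 35]
          N9 x:[89/3,94/3] y:[27,31] z:[19,21] -> miss, prune
          N35 x:[77/3,27] y:[27,32] z:[53/2,27] -> hit [27,27] leaf, test {P20@t=27}
      N33 x:[23,88/3] y:[15,29] z:[26,71/2] -> hit [26,29], descend [18, 38]
        N18 x:[23,73/3] y:[28,29] z:[67/2,71/2] -> miss, prune
        N38 x:[83/3,88/3] y:[15,27] z:[26,57/2] -> miss, prune
  N34 x:[56/3,85/3] y:[28,50] z:[39/2,34] -> hit [28,85/3], descend [3, 28]
    N3 x:[70/3,85/3] y:[28,50] z:[41/2,34] -> hit [28,85/3], descend [20, 22]
      N20 x:[70/3,27] y:[28,50] z:[41/2,30] -> miss, prune
      N22 x:[71/3,85/3] y:[29,33] z:[59/2,34] -> miss, prune
    N28 x:[56/3,68/3] y:[34,48] z:[39/2,61/2] -> miss, prune

17 AABB tests over nodes [0, 26, 7, 32, 31, 5, 6, 9, 35, 33, 18, 38, 34, 3, 20, 22, 28]; 1 leaf entered; closest P20.

== RESULT ==
17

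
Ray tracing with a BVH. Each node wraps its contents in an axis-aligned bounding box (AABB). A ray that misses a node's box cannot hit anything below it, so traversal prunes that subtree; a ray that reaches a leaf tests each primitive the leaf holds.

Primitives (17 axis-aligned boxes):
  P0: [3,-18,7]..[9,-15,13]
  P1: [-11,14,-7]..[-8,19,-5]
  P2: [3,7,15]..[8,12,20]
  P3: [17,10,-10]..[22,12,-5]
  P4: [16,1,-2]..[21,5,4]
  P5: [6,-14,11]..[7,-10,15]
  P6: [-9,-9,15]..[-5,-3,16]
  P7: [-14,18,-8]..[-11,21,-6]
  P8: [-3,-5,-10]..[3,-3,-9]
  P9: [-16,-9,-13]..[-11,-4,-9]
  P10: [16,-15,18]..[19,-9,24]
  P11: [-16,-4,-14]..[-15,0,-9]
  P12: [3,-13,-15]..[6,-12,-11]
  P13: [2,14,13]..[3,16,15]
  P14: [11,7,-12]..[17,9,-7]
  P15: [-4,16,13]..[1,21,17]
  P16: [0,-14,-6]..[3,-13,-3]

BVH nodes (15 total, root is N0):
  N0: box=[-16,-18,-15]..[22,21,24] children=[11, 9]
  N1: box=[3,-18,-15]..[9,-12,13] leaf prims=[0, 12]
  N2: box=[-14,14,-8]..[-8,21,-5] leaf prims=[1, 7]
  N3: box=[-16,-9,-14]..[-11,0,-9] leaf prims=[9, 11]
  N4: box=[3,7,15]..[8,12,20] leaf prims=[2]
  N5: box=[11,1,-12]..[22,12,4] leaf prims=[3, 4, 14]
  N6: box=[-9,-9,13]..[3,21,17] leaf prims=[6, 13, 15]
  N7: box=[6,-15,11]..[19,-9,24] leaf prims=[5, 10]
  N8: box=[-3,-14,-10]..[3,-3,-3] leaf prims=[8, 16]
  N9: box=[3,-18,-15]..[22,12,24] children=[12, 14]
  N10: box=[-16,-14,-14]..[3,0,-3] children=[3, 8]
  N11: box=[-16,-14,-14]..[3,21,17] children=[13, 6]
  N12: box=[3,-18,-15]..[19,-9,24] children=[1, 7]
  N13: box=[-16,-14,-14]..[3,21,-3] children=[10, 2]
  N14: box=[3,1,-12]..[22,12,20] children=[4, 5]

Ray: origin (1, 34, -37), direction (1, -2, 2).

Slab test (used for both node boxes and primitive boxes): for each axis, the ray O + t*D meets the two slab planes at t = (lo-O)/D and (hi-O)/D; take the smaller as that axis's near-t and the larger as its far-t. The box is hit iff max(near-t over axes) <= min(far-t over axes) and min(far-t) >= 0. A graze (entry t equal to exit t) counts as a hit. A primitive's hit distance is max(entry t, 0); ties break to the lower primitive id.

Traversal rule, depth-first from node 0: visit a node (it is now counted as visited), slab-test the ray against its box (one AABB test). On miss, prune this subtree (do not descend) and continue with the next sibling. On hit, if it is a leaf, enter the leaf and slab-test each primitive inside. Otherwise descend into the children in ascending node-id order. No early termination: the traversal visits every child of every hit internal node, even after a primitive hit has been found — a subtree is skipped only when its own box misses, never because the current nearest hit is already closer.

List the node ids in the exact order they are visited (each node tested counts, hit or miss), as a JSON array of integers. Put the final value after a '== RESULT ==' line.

Traverse from the root:
N0 x:[-17,21] y:[13/2,26] z:[11,61/2] -> hit [11,21], descend [9, 11]
  N9 x:[2,21] y:[11,26] z:[11,61/2] -> hit [11,21], descend [12, 14]
    N12 x:[2,18] y:[43/2,26] z:[11,61/2] -> miss, prune
    N14 x:[2,21] y:[11,33/2] z:[25/2,57/2] -> hit [25/2,33/2], descend [4, 5]
      N4 x:[2,7] y:[11,27/2] z:[26,57/2] -> miss, prune
      N5 x:[10,21] y:[11,33/2] z:[25/2,41/2] -> hit [25/2,33/2] leaf, test {P3(miss), P4(miss), P14@t=25/2}
  N11 x:[-17,2] y:[13/2,24] z:[23/2,27] -> miss, prune

Visited [0, 9, 12, 14, 4, 5, 11]. Tests: 7 box, 1 leaf. Nearest: P14.

== RESULT ==
[0, 9, 12, 14, 4, 5, 11]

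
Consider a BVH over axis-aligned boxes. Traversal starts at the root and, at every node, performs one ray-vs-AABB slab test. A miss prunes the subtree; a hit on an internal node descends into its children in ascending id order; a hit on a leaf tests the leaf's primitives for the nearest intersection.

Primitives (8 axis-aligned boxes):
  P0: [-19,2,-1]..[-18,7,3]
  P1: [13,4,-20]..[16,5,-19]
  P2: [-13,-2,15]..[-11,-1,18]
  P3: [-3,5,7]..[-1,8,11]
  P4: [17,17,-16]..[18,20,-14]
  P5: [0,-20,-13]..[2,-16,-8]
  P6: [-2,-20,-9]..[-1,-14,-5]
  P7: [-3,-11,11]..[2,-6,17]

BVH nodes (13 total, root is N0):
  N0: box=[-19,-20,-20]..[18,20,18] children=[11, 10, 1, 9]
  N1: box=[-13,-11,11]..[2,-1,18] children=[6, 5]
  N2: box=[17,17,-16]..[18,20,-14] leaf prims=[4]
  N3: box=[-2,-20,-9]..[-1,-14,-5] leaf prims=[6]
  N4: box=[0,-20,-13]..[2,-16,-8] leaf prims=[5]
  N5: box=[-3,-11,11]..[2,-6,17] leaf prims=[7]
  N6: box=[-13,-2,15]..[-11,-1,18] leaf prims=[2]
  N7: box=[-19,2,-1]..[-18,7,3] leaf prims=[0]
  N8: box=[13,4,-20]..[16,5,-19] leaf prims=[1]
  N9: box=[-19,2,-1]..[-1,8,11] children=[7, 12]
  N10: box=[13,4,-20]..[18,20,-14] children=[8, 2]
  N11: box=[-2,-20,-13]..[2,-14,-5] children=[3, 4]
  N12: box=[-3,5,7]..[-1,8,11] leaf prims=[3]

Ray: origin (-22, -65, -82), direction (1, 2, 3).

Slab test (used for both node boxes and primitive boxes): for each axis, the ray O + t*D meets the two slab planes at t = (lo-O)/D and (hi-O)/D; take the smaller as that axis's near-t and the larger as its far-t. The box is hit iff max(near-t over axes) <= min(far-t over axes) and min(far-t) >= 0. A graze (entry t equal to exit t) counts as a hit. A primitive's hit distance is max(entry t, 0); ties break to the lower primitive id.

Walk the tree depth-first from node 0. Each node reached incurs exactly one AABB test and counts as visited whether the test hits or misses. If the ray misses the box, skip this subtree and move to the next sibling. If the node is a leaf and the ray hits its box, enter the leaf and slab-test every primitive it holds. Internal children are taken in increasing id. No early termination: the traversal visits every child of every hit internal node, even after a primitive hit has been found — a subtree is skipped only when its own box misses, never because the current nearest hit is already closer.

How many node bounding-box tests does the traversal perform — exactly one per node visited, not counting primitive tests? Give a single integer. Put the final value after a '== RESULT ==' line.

Trace the traversal:
N0 x:[3,40] y:[45/2,85/2] z:[62/3,100/3] -> hit [45/2,100/3], descend [1, 9, 10, 11]
  N1 x:[9,24] y:[27,32] z:[31,100/3] -> miss, prune
  N9 x:[3,21] y:[67/2,73/2] z:[27,31] -> miss, prune
  N10 x:[35,40] y:[69/2,85/2] z:[62/3,68/3] -> miss, prune
  N11 x:[20,24] y:[45/2,51/2] z:[23,77/3] -> hit [23,24], descend [3, 4]
    N3 x:[20,21] y:[45/2,51/2] z:[73/3,77/3] -> miss, prune
    N4 x:[22,24] y:[45/2,49/2] z:[23,74/3] -> hit [23,24] leaf, test {P5@t=23}

7 AABB tests over nodes [0, 1, 9, 10, 11, 3, 4]; 1 leaf entered; closest P5.

== RESULT ==
7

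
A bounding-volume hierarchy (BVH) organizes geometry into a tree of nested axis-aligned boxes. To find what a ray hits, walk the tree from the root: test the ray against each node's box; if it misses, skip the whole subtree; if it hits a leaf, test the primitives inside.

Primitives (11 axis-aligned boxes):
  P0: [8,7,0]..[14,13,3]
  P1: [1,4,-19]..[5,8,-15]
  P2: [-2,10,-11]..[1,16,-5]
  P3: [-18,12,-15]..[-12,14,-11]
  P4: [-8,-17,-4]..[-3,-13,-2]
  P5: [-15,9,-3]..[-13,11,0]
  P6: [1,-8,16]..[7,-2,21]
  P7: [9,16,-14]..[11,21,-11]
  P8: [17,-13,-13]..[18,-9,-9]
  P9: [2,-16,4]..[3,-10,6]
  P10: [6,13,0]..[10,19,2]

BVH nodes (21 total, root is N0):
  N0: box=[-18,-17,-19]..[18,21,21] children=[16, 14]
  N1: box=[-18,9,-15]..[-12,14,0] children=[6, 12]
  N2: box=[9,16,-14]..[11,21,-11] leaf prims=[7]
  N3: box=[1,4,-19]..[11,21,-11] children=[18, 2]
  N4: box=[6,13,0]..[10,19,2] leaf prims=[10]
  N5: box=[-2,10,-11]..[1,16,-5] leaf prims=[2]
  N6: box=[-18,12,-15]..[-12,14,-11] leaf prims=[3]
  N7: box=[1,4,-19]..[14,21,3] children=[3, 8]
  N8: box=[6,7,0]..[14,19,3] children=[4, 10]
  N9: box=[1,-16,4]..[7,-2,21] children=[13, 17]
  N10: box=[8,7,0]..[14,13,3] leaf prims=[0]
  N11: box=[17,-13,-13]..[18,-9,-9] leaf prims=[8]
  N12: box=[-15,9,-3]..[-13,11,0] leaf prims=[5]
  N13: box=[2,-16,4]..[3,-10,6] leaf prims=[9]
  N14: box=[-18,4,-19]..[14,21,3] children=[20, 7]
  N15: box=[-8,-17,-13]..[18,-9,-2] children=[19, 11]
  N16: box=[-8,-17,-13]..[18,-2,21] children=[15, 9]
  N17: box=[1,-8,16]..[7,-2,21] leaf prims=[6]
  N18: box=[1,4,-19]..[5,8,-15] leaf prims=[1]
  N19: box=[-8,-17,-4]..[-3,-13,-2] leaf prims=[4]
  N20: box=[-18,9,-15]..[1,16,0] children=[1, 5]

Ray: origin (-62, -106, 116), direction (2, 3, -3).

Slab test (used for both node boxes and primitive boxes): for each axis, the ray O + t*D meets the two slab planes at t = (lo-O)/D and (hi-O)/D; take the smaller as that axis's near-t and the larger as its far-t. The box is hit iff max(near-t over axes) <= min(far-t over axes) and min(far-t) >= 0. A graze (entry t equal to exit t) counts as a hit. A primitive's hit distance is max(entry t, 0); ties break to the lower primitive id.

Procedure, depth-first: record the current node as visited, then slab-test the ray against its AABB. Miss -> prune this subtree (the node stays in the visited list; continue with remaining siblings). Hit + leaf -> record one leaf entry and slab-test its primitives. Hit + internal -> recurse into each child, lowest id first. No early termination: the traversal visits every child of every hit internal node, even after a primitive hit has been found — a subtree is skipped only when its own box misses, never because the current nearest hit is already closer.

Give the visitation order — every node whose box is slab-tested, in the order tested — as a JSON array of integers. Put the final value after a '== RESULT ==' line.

Walk:
N0 x:[22,40] y:[89/3,127/3] z:[95/3,45] -> hit [95/3,40], descend [14, 16]
  N14 x:[22,38] y:[110/3,127/3] z:[113/3,45] -> hit [113/3,38], descend [7, 20]
    N7 x:[63/2,38] y:[110/3,127/3] z:[113/3,45] -> hit [113/3,38], descend [3, 8]
      N3 x:[63/2,73/2] y:[110/3,127/3] z:[127/3,45] -> miss, prune
      N8 x:[34,38] y:[113/3,125/3] z:[113/3,116/3] -> hit [113/3,38], descend [4, 10]
        N4 x:[34,36] y:[119/3,125/3] z:[38,116/3] -> miss, prune
        N10 x:[35,38] y:[113/3,119/3] z:[113/3,116/3] -> hit [113/3,38] leaf, test {P0@t=113/3}
    N20 x:[22,63/2] y:[115/3,122/3] z:[116/3,131/3] -> miss, prune
  N16 x:[27,40] y:[89/3,104/3] z:[95/3,43] -> hit [95/3,104/3], descend [9, 15]
    N9 x:[63/2,69/2] y:[30,104/3] z:[95/3,112/3] -> hit [95/3,69/2], descend [13, 17]
      N13 x:[32,65/2] y:[30,32] z:[110/3,112/3] -> miss, prune
      N17 x:[63/2,69/2] y:[98/3,104/3] z:[95/3,100/3] -> hit [98/3,100/3] leaf, test {P6@t=98/3}
    N15 x:[27,40] y:[89/3,97/3] z:[118/3,43] -> miss, prune

Visited [0, 14, 7, 3, 8, 4, 10, 20, 16, 9, 13, 17, 15]. Tests: 13 box, 2 leaf. Nearest: P6.

== RESULT ==
[0, 14, 7, 3, 8, 4, 10, 20, 16, 9, 13, 17, 15]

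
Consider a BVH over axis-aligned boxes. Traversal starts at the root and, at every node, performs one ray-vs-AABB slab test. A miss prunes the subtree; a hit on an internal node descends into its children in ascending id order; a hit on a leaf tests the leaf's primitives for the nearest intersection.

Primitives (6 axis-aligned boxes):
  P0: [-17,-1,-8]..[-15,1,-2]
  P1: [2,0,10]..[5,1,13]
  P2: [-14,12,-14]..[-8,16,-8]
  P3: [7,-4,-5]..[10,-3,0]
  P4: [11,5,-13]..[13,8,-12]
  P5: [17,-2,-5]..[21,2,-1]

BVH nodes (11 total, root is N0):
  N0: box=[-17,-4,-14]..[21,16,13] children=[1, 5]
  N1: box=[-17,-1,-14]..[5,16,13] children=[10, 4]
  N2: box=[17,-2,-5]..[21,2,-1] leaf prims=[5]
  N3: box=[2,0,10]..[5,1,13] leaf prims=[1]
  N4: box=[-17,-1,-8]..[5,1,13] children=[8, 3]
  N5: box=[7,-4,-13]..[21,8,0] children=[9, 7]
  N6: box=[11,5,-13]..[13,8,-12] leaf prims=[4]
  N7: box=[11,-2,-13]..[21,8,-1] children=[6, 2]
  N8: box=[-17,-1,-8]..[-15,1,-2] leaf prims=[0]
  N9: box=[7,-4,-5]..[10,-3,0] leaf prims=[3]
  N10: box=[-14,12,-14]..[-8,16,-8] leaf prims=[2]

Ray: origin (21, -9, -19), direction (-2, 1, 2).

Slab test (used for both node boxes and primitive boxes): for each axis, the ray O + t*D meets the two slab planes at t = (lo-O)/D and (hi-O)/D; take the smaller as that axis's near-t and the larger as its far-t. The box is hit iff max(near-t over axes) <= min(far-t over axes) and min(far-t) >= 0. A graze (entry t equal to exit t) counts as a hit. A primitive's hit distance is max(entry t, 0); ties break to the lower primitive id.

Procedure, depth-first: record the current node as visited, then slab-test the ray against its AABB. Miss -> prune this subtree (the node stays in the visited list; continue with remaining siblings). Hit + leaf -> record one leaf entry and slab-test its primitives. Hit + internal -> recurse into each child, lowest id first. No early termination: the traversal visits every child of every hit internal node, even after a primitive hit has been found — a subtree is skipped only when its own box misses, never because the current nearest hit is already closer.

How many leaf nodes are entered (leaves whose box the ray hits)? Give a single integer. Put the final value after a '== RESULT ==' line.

Trace the traversal:
N0 x:[0,19] y:[5,25] z:[5/2,16] -> hit [5,16], descend [1, 5]
  N1 x:[8,19] y:[8,25] z:[5/2,16] -> hit [8,16], descend [4, 10]
    N4 x:[8,19] y:[8,10] z:[11/2,16] -> hit [8,10], descend [3, 8]
      N3 x:[8,19/2] y:[9,10] z:[29/2,16] -> miss, prune
      N8 x:[18,19] y:[8,10] z:[11/2,17/2] -> miss, prune
    N10 x:[29/2,35/2] y:[21,25] z:[5/2,11/2] -> miss, prune
  N5 x:[0,7] y:[5,17] z:[3,19/2] -> hit [5,7], descend [7, 9]
    N7 x:[0,5] y:[7,17] z:[3,9] -> miss, prune
    N9 x:[11/2,7] y:[5,6] z:[7,19/2] -> miss, prune

order=[0, 1, 4, 3, 8, 10, 5, 7, 9]  |boxes|=9  |leaves|=0  hit=miss

== RESULT ==
0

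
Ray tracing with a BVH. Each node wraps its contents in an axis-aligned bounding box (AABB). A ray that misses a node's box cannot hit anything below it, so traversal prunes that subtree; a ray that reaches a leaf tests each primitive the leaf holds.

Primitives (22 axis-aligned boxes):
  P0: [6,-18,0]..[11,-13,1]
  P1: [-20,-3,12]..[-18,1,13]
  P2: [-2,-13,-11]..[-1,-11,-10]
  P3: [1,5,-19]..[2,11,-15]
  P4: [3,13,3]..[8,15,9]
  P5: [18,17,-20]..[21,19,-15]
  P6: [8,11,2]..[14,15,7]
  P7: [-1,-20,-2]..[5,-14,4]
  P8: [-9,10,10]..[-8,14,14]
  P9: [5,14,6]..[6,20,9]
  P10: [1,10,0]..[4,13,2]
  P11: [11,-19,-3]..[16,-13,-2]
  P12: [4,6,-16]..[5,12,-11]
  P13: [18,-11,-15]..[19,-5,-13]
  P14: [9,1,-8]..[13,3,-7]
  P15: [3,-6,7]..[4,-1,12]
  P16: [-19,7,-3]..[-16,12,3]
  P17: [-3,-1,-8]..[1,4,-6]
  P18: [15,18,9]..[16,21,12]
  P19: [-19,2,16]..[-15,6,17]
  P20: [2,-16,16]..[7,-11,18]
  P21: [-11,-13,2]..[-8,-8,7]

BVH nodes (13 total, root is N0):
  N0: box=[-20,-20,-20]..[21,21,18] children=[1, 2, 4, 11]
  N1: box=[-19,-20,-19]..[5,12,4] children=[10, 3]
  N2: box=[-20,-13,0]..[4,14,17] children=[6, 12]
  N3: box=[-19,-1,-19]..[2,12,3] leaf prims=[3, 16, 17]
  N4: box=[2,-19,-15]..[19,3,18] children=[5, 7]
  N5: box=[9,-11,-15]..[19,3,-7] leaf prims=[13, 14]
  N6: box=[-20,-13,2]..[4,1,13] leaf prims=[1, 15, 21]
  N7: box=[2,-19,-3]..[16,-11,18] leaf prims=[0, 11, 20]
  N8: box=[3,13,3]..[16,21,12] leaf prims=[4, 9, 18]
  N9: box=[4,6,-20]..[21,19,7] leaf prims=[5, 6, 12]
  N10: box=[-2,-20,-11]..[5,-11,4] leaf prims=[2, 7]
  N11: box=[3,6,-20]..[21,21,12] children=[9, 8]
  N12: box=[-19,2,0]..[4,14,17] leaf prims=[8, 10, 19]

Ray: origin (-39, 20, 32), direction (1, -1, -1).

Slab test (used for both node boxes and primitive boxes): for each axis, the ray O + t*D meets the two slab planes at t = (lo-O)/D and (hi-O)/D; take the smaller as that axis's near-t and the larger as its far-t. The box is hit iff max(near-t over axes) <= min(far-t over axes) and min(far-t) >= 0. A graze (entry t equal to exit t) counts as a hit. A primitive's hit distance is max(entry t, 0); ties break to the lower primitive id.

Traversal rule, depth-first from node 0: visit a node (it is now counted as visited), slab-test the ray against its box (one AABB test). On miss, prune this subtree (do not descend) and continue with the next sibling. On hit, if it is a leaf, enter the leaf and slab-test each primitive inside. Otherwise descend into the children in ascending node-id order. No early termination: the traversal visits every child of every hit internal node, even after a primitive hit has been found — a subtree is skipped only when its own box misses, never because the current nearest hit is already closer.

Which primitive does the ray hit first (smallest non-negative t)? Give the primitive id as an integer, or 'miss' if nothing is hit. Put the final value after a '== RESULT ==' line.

Traverse from the root:
N0 x:[19,60] y:[-1,40] z:[14,52] -> hit [19,40], descend [1, 2, 4, 11]
  N1 x:[20,44] y:[8,40] z:[28,51] -> hit [28,40], descend [3, 10]
    N3 x:[20,41] y:[8,21] z:[29,51] -> miss, prune
    N10 x:[37,44] y:[31,40] z:[28,43] -> hit [37,40] leaf, test {P2(miss), P7(miss)}
  N2 x:[19,43] y:[6,33] z:[15,32] -> hit [19,32], descend [6, 12]
    N6 x:[19,43] y:[19,33] z:[19,30] -> hit [19,30] leaf, test {P1@t=19, P15(miss), P21@t=28}
    N12 x:[20,43] y:[6,18] z:[15,32] -> miss, prune
  N4 x:[41,58] y:[17,39] z:[14,47] -> miss, prune
  N11 x:[42,60] y:[-1,14] z:[20,52] -> miss, prune

9 AABB tests over nodes [0, 1, 3, 10, 2, 6, 12, 4, 11]; 2 leaves entered; closest P1.

== RESULT ==
1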